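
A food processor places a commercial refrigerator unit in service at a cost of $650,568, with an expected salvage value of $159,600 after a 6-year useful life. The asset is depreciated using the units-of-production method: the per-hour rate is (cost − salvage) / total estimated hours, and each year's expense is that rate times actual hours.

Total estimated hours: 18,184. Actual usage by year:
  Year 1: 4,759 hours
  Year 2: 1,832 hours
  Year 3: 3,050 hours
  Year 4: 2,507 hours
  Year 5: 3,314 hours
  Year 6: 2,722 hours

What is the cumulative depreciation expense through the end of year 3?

Depreciable base = $650,568 − $159,600 = $490,968.
Rate = $490,968 / 18,184 hours = $27 per hour.
Year 1: 4,759 × $27 = $128,493. Book value $522,075.
Year 2: 1,832 × $27 = $49,464. Book value $472,611.
Year 3: 3,050 × $27 = $82,350. Book value $390,261.
Accumulated through year 3 = $650,568 − $390,261 = $260,307.

$260,307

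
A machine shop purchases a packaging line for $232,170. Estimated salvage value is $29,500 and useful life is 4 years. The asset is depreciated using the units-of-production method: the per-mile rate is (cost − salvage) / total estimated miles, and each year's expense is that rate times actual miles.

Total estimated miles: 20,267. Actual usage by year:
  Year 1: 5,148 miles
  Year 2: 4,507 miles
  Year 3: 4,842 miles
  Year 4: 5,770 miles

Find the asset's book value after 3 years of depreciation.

Depreciable base = $232,170 − $29,500 = $202,670.
Rate = $202,670 / 20,267 miles = $10 per mile.
Year 1: 5,148 × $10 = $51,480. Book value $180,690.
Year 2: 4,507 × $10 = $45,070. Book value $135,620.
Year 3: 4,842 × $10 = $48,420. Book value $87,200.

$87,200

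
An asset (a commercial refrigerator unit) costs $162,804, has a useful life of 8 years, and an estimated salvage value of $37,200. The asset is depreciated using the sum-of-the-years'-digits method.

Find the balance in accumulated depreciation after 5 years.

$104,670

Depreciable base = $162,804 − $37,200 = $125,604.
Sum of the years' digits = 8+7+6+5+4+3+2+1 = 36.
Year 1: $125,604 × 8/36 = $27,912. Book value $134,892.
Year 2: $125,604 × 7/36 = $24,423. Book value $110,469.
Year 3: $125,604 × 6/36 = $20,934. Book value $89,535.
Year 4: $125,604 × 5/36 = $17,445. Book value $72,090.
Year 5: $125,604 × 4/36 = $13,956. Book value $58,134.
Accumulated through year 5 = $162,804 − $58,134 = $104,670.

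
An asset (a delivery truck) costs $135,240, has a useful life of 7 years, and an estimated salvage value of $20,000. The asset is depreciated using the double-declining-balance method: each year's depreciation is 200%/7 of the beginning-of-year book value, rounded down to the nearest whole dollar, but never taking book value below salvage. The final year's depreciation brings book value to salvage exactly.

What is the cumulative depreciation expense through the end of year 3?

$85,954

Depreciable base = $135,240 − $20,000 = $115,240.
Year 1: ⌊$135,240 × 200%/7⌋ = $38,640. Book value $96,600.
Year 2: ⌊$96,600 × 200%/7⌋ = $27,600. Book value $69,000.
Year 3: ⌊$69,000 × 200%/7⌋ = $19,714. Book value $49,286.
Accumulated through year 3 = $135,240 − $49,286 = $85,954.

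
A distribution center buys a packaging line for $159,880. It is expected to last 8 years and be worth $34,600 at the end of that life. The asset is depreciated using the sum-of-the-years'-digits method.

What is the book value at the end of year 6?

Depreciable base = $159,880 − $34,600 = $125,280.
Sum of the years' digits = 8+7+6+5+4+3+2+1 = 36.
Year 1: $125,280 × 8/36 = $27,840. Book value $132,040.
Year 2: $125,280 × 7/36 = $24,360. Book value $107,680.
Year 3: $125,280 × 6/36 = $20,880. Book value $86,800.
Year 4: $125,280 × 5/36 = $17,400. Book value $69,400.
Year 5: $125,280 × 4/36 = $13,920. Book value $55,480.
Year 6: $125,280 × 3/36 = $10,440. Book value $45,040.

$45,040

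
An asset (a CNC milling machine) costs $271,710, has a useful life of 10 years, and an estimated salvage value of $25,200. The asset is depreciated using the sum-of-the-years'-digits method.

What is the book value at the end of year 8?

$38,646

Depreciable base = $271,710 − $25,200 = $246,510.
Sum of the years' digits = 10+9+8+7+6+5+4+3+2+1 = 55.
Year 1: $246,510 × 10/55 = $44,820. Book value $226,890.
Year 2: $246,510 × 9/55 = $40,338. Book value $186,552.
Year 3: $246,510 × 8/55 = $35,856. Book value $150,696.
Year 4: $246,510 × 7/55 = $31,374. Book value $119,322.
Year 5: $246,510 × 6/55 = $26,892. Book value $92,430.
Year 6: $246,510 × 5/55 = $22,410. Book value $70,020.
Year 7: $246,510 × 4/55 = $17,928. Book value $52,092.
Year 8: $246,510 × 3/55 = $13,446. Book value $38,646.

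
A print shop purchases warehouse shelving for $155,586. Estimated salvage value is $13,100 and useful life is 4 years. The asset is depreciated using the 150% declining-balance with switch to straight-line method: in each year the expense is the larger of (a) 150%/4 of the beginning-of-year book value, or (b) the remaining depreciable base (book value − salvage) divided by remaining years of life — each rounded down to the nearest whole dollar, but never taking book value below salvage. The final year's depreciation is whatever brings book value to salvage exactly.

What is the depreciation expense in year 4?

$23,839

Depreciable base = $155,586 − $13,100 = $142,486.
Year 1: DB = ⌊$155,586 × 150%/4⌋ = $58,344; SL = ⌊$142,486/4⌋ = $35,621 → take DB $58,344. Book value $97,242.
Year 2: DB = ⌊$97,242 × 150%/4⌋ = $36,465; SL = ⌊$84,142/3⌋ = $28,047 → take DB $36,465. Book value $60,777.
Year 3: DB = ⌊$60,777 × 150%/4⌋ = $22,791; SL = ⌊$47,677/2⌋ = $23,838 → take SL $23,838. Book value $36,939.
Year 4 (final): $36,939 − $13,100 = $23,839. Book value $13,100.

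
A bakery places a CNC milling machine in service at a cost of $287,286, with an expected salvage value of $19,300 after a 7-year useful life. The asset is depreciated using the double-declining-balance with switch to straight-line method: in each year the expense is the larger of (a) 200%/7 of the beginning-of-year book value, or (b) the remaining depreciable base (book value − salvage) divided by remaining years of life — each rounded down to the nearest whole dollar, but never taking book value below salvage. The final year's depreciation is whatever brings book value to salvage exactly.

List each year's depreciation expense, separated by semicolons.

Depreciable base = $287,286 − $19,300 = $267,986.
Year 1: DB = ⌊$287,286 × 200%/7⌋ = $82,081; SL = ⌊$267,986/7⌋ = $38,283 → take DB $82,081. Book value $205,205.
Year 2: DB = ⌊$205,205 × 200%/7⌋ = $58,630; SL = ⌊$185,905/6⌋ = $30,984 → take DB $58,630. Book value $146,575.
Year 3: DB = ⌊$146,575 × 200%/7⌋ = $41,878; SL = ⌊$127,275/5⌋ = $25,455 → take DB $41,878. Book value $104,697.
Year 4: DB = ⌊$104,697 × 200%/7⌋ = $29,913; SL = ⌊$85,397/4⌋ = $21,349 → take DB $29,913. Book value $74,784.
Year 5: DB = ⌊$74,784 × 200%/7⌋ = $21,366; SL = ⌊$55,484/3⌋ = $18,494 → take DB $21,366. Book value $53,418.
Year 6: DB = ⌊$53,418 × 200%/7⌋ = $15,262; SL = ⌊$34,118/2⌋ = $17,059 → take SL $17,059. Book value $36,359.
Year 7 (final): $36,359 − $19,300 = $17,059. Book value $19,300.

$82,081; $58,630; $41,878; $29,913; $21,366; $17,059; $17,059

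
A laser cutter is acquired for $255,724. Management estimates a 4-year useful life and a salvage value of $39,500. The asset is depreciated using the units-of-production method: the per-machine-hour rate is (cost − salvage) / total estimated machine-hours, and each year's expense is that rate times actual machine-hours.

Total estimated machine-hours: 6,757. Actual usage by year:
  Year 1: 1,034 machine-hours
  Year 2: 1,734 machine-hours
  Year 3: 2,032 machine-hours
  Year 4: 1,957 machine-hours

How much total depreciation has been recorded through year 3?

$153,600

Depreciable base = $255,724 − $39,500 = $216,224.
Rate = $216,224 / 6,757 machine-hours = $32 per machine-hour.
Year 1: 1,034 × $32 = $33,088. Book value $222,636.
Year 2: 1,734 × $32 = $55,488. Book value $167,148.
Year 3: 2,032 × $32 = $65,024. Book value $102,124.
Accumulated through year 3 = $255,724 − $102,124 = $153,600.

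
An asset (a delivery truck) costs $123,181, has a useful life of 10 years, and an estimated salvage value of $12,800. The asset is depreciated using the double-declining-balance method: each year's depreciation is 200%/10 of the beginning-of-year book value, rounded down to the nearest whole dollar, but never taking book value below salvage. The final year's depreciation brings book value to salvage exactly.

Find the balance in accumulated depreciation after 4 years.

$72,725

Depreciable base = $123,181 − $12,800 = $110,381.
Year 1: ⌊$123,181 × 200%/10⌋ = $24,636. Book value $98,545.
Year 2: ⌊$98,545 × 200%/10⌋ = $19,709. Book value $78,836.
Year 3: ⌊$78,836 × 200%/10⌋ = $15,767. Book value $63,069.
Year 4: ⌊$63,069 × 200%/10⌋ = $12,613. Book value $50,456.
Accumulated through year 4 = $123,181 − $50,456 = $72,725.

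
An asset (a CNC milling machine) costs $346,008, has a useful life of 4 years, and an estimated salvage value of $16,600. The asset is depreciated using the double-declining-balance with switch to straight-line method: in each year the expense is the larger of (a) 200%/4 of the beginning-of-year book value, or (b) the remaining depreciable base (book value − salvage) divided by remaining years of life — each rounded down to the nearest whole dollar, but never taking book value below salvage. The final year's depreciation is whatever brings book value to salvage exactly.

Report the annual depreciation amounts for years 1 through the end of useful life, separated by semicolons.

$173,004; $86,502; $43,251; $26,651

Depreciable base = $346,008 − $16,600 = $329,408.
Year 1: DB = ⌊$346,008 × 200%/4⌋ = $173,004; SL = ⌊$329,408/4⌋ = $82,352 → take DB $173,004. Book value $173,004.
Year 2: DB = ⌊$173,004 × 200%/4⌋ = $86,502; SL = ⌊$156,404/3⌋ = $52,134 → take DB $86,502. Book value $86,502.
Year 3: DB = ⌊$86,502 × 200%/4⌋ = $43,251; SL = ⌊$69,902/2⌋ = $34,951 → take DB $43,251. Book value $43,251.
Year 4 (final): $43,251 − $16,600 = $26,651. Book value $16,600.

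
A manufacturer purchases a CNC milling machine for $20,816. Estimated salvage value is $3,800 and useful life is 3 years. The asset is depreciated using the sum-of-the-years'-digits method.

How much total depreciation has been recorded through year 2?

Depreciable base = $20,816 − $3,800 = $17,016.
Sum of the years' digits = 3+2+1 = 6.
Year 1: $17,016 × 3/6 = $8,508. Book value $12,308.
Year 2: $17,016 × 2/6 = $5,672. Book value $6,636.
Accumulated through year 2 = $20,816 − $6,636 = $14,180.

$14,180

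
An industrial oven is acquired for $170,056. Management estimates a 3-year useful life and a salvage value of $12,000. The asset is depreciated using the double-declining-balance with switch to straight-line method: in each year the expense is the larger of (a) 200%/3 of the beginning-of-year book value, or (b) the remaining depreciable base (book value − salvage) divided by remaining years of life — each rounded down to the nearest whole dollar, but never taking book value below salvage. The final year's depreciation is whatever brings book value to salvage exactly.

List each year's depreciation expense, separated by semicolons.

$113,370; $37,790; $6,896

Depreciable base = $170,056 − $12,000 = $158,056.
Year 1: DB = ⌊$170,056 × 200%/3⌋ = $113,370; SL = ⌊$158,056/3⌋ = $52,685 → take DB $113,370. Book value $56,686.
Year 2: DB = ⌊$56,686 × 200%/3⌋ = $37,790; SL = ⌊$44,686/2⌋ = $22,343 → take DB $37,790. Book value $18,896.
Year 3 (final): $18,896 − $12,000 = $6,896. Book value $12,000.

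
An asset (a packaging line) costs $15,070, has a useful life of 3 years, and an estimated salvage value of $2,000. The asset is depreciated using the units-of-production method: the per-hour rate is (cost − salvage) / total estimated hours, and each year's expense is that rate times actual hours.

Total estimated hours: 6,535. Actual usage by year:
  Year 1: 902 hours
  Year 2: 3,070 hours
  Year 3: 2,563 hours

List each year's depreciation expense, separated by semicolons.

$1,804; $6,140; $5,126

Depreciable base = $15,070 − $2,000 = $13,070.
Rate = $13,070 / 6,535 hours = $2 per hour.
Year 1: 902 × $2 = $1,804. Book value $13,266.
Year 2: 3,070 × $2 = $6,140. Book value $7,126.
Year 3: 2,563 × $2 = $5,126. Book value $2,000.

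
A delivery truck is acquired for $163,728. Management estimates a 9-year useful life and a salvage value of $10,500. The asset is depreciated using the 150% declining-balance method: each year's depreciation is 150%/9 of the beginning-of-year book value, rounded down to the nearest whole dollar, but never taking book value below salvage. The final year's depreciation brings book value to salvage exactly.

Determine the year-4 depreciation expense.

Depreciable base = $163,728 − $10,500 = $153,228.
Year 1: ⌊$163,728 × 150%/9⌋ = $27,288. Book value $136,440.
Year 2: ⌊$136,440 × 150%/9⌋ = $22,740. Book value $113,700.
Year 3: ⌊$113,700 × 150%/9⌋ = $18,950. Book value $94,750.
Year 4: ⌊$94,750 × 150%/9⌋ = $15,791. Book value $78,959.

$15,791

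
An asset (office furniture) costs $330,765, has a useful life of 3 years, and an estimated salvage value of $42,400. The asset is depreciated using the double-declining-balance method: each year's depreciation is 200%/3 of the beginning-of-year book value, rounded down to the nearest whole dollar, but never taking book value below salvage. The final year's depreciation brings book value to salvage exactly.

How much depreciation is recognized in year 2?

$67,855

Depreciable base = $330,765 − $42,400 = $288,365.
Year 1: ⌊$330,765 × 200%/3⌋ = $220,510. Book value $110,255.
Year 2: ⌊$110,255 × 200%/3⌋ = $73,503, capped at $67,855. Book value $42,400.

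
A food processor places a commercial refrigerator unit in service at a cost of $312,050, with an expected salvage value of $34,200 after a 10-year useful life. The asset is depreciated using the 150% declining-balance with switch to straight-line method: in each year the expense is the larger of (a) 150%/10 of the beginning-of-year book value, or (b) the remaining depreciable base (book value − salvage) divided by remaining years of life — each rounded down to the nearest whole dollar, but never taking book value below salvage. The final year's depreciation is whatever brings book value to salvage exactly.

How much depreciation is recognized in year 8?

Depreciable base = $312,050 − $34,200 = $277,850.
Year 1: DB = ⌊$312,050 × 150%/10⌋ = $46,807; SL = ⌊$277,850/10⌋ = $27,785 → take DB $46,807. Book value $265,243.
Year 2: DB = ⌊$265,243 × 150%/10⌋ = $39,786; SL = ⌊$231,043/9⌋ = $25,671 → take DB $39,786. Book value $225,457.
Year 3: DB = ⌊$225,457 × 150%/10⌋ = $33,818; SL = ⌊$191,257/8⌋ = $23,907 → take DB $33,818. Book value $191,639.
Year 4: DB = ⌊$191,639 × 150%/10⌋ = $28,745; SL = ⌊$157,439/7⌋ = $22,491 → take DB $28,745. Book value $162,894.
Year 5: DB = ⌊$162,894 × 150%/10⌋ = $24,434; SL = ⌊$128,694/6⌋ = $21,449 → take DB $24,434. Book value $138,460.
Year 6: DB = ⌊$138,460 × 150%/10⌋ = $20,769; SL = ⌊$104,260/5⌋ = $20,852 → take SL $20,852. Book value $117,608.
Year 7: DB = ⌊$117,608 × 150%/10⌋ = $17,641; SL = ⌊$83,408/4⌋ = $20,852 → take SL $20,852. Book value $96,756.
Year 8: DB = ⌊$96,756 × 150%/10⌋ = $14,513; SL = ⌊$62,556/3⌋ = $20,852 → take SL $20,852. Book value $75,904.

$20,852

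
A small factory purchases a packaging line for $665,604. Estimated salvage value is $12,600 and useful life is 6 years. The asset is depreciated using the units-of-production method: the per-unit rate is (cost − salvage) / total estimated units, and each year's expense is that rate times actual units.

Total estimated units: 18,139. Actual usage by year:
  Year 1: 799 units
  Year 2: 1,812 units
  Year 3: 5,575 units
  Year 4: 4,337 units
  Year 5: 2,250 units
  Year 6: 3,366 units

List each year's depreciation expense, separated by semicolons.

$28,764; $65,232; $200,700; $156,132; $81,000; $121,176

Depreciable base = $665,604 − $12,600 = $653,004.
Rate = $653,004 / 18,139 units = $36 per unit.
Year 1: 799 × $36 = $28,764. Book value $636,840.
Year 2: 1,812 × $36 = $65,232. Book value $571,608.
Year 3: 5,575 × $36 = $200,700. Book value $370,908.
Year 4: 4,337 × $36 = $156,132. Book value $214,776.
Year 5: 2,250 × $36 = $81,000. Book value $133,776.
Year 6: 3,366 × $36 = $121,176. Book value $12,600.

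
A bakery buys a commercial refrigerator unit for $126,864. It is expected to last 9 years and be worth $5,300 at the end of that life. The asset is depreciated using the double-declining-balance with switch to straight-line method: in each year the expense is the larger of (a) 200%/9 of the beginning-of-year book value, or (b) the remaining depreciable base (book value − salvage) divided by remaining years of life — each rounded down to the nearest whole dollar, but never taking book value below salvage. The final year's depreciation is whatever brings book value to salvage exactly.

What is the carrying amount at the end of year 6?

$28,086

Depreciable base = $126,864 − $5,300 = $121,564.
Year 1: DB = ⌊$126,864 × 200%/9⌋ = $28,192; SL = ⌊$121,564/9⌋ = $13,507 → take DB $28,192. Book value $98,672.
Year 2: DB = ⌊$98,672 × 200%/9⌋ = $21,927; SL = ⌊$93,372/8⌋ = $11,671 → take DB $21,927. Book value $76,745.
Year 3: DB = ⌊$76,745 × 200%/9⌋ = $17,054; SL = ⌊$71,445/7⌋ = $10,206 → take DB $17,054. Book value $59,691.
Year 4: DB = ⌊$59,691 × 200%/9⌋ = $13,264; SL = ⌊$54,391/6⌋ = $9,065 → take DB $13,264. Book value $46,427.
Year 5: DB = ⌊$46,427 × 200%/9⌋ = $10,317; SL = ⌊$41,127/5⌋ = $8,225 → take DB $10,317. Book value $36,110.
Year 6: DB = ⌊$36,110 × 200%/9⌋ = $8,024; SL = ⌊$30,810/4⌋ = $7,702 → take DB $8,024. Book value $28,086.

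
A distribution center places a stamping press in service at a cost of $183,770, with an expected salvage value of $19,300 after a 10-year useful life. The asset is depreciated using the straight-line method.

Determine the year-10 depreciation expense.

Depreciable base = $183,770 − $19,300 = $164,470.
Annual expense = $164,470 / 10 = $16,447.

$16,447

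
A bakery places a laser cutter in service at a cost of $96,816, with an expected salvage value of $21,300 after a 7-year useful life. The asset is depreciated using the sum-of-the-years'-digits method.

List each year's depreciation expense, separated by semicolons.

$18,879; $16,182; $13,485; $10,788; $8,091; $5,394; $2,697

Depreciable base = $96,816 − $21,300 = $75,516.
Sum of the years' digits = 7+6+5+4+3+2+1 = 28.
Year 1: $75,516 × 7/28 = $18,879. Book value $77,937.
Year 2: $75,516 × 6/28 = $16,182. Book value $61,755.
Year 3: $75,516 × 5/28 = $13,485. Book value $48,270.
Year 4: $75,516 × 4/28 = $10,788. Book value $37,482.
Year 5: $75,516 × 3/28 = $8,091. Book value $29,391.
Year 6: $75,516 × 2/28 = $5,394. Book value $23,997.
Year 7: $75,516 × 1/28 = $2,697. Book value $21,300.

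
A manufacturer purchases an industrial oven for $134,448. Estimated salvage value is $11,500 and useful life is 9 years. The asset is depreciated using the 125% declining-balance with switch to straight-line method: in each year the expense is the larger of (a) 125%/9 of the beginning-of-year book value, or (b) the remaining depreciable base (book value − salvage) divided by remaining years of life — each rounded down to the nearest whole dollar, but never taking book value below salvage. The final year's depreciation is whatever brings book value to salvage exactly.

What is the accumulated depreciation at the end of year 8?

$110,556

Depreciable base = $134,448 − $11,500 = $122,948.
Year 1: DB = ⌊$134,448 × 125%/9⌋ = $18,673; SL = ⌊$122,948/9⌋ = $13,660 → take DB $18,673. Book value $115,775.
Year 2: DB = ⌊$115,775 × 125%/9⌋ = $16,079; SL = ⌊$104,275/8⌋ = $13,034 → take DB $16,079. Book value $99,696.
Year 3: DB = ⌊$99,696 × 125%/9⌋ = $13,846; SL = ⌊$88,196/7⌋ = $12,599 → take DB $13,846. Book value $85,850.
Year 4: DB = ⌊$85,850 × 125%/9⌋ = $11,923; SL = ⌊$74,350/6⌋ = $12,391 → take SL $12,391. Book value $73,459.
Year 5: DB = ⌊$73,459 × 125%/9⌋ = $10,202; SL = ⌊$61,959/5⌋ = $12,391 → take SL $12,391. Book value $61,068.
Year 6: DB = ⌊$61,068 × 125%/9⌋ = $8,481; SL = ⌊$49,568/4⌋ = $12,392 → take SL $12,392. Book value $48,676.
Year 7: DB = ⌊$48,676 × 125%/9⌋ = $6,760; SL = ⌊$37,176/3⌋ = $12,392 → take SL $12,392. Book value $36,284.
Year 8: DB = ⌊$36,284 × 125%/9⌋ = $5,039; SL = ⌊$24,784/2⌋ = $12,392 → take SL $12,392. Book value $23,892.
Accumulated through year 8 = $134,448 − $23,892 = $110,556.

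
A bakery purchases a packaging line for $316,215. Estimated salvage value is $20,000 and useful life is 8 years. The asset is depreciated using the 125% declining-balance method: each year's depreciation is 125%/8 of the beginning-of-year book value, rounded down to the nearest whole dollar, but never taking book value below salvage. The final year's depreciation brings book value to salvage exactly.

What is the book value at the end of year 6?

Depreciable base = $316,215 − $20,000 = $296,215.
Year 1: ⌊$316,215 × 125%/8⌋ = $49,408. Book value $266,807.
Year 2: ⌊$266,807 × 125%/8⌋ = $41,688. Book value $225,119.
Year 3: ⌊$225,119 × 125%/8⌋ = $35,174. Book value $189,945.
Year 4: ⌊$189,945 × 125%/8⌋ = $29,678. Book value $160,267.
Year 5: ⌊$160,267 × 125%/8⌋ = $25,041. Book value $135,226.
Year 6: ⌊$135,226 × 125%/8⌋ = $21,129. Book value $114,097.

$114,097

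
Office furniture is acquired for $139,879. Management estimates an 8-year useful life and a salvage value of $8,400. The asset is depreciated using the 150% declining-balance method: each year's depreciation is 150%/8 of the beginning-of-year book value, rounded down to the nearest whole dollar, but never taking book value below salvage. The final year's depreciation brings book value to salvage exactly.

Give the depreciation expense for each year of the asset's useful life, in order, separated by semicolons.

$26,227; $21,309; $17,314; $14,067; $11,430; $9,287; $7,545; $24,300

Depreciable base = $139,879 − $8,400 = $131,479.
Year 1: ⌊$139,879 × 150%/8⌋ = $26,227. Book value $113,652.
Year 2: ⌊$113,652 × 150%/8⌋ = $21,309. Book value $92,343.
Year 3: ⌊$92,343 × 150%/8⌋ = $17,314. Book value $75,029.
Year 4: ⌊$75,029 × 150%/8⌋ = $14,067. Book value $60,962.
Year 5: ⌊$60,962 × 150%/8⌋ = $11,430. Book value $49,532.
Year 6: ⌊$49,532 × 150%/8⌋ = $9,287. Book value $40,245.
Year 7: ⌊$40,245 × 150%/8⌋ = $7,545. Book value $32,700.
Year 8 (final): $32,700 − $8,400 = $24,300. Book value $8,400.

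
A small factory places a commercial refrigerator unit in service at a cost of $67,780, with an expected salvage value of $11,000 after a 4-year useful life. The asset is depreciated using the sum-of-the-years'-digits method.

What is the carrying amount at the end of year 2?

$28,034

Depreciable base = $67,780 − $11,000 = $56,780.
Sum of the years' digits = 4+3+2+1 = 10.
Year 1: $56,780 × 4/10 = $22,712. Book value $45,068.
Year 2: $56,780 × 3/10 = $17,034. Book value $28,034.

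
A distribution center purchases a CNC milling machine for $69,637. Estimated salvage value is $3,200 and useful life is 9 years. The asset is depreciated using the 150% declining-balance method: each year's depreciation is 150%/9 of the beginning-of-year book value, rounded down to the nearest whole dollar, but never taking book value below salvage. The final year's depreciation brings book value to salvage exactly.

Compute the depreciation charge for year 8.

Depreciable base = $69,637 − $3,200 = $66,437.
Year 1: ⌊$69,637 × 150%/9⌋ = $11,606. Book value $58,031.
Year 2: ⌊$58,031 × 150%/9⌋ = $9,671. Book value $48,360.
Year 3: ⌊$48,360 × 150%/9⌋ = $8,060. Book value $40,300.
Year 4: ⌊$40,300 × 150%/9⌋ = $6,716. Book value $33,584.
Year 5: ⌊$33,584 × 150%/9⌋ = $5,597. Book value $27,987.
Year 6: ⌊$27,987 × 150%/9⌋ = $4,664. Book value $23,323.
Year 7: ⌊$23,323 × 150%/9⌋ = $3,887. Book value $19,436.
Year 8: ⌊$19,436 × 150%/9⌋ = $3,239. Book value $16,197.

$3,239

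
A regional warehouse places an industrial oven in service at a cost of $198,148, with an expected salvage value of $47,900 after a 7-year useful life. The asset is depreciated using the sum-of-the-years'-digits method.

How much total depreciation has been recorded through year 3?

$96,588

Depreciable base = $198,148 − $47,900 = $150,248.
Sum of the years' digits = 7+6+5+4+3+2+1 = 28.
Year 1: $150,248 × 7/28 = $37,562. Book value $160,586.
Year 2: $150,248 × 6/28 = $32,196. Book value $128,390.
Year 3: $150,248 × 5/28 = $26,830. Book value $101,560.
Accumulated through year 3 = $198,148 − $101,560 = $96,588.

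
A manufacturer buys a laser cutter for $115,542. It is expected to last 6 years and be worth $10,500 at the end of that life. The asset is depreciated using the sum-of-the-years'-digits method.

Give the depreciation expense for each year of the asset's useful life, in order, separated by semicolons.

$30,012; $25,010; $20,008; $15,006; $10,004; $5,002

Depreciable base = $115,542 − $10,500 = $105,042.
Sum of the years' digits = 6+5+4+3+2+1 = 21.
Year 1: $105,042 × 6/21 = $30,012. Book value $85,530.
Year 2: $105,042 × 5/21 = $25,010. Book value $60,520.
Year 3: $105,042 × 4/21 = $20,008. Book value $40,512.
Year 4: $105,042 × 3/21 = $15,006. Book value $25,506.
Year 5: $105,042 × 2/21 = $10,004. Book value $15,502.
Year 6: $105,042 × 1/21 = $5,002. Book value $10,500.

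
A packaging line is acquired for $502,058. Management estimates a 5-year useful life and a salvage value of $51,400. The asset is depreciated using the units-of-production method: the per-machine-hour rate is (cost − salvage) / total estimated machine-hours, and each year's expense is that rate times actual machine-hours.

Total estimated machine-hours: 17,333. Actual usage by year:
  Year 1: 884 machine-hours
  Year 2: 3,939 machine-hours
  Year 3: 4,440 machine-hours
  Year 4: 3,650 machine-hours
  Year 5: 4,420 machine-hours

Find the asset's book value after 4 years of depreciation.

Depreciable base = $502,058 − $51,400 = $450,658.
Rate = $450,658 / 17,333 machine-hours = $26 per machine-hour.
Year 1: 884 × $26 = $22,984. Book value $479,074.
Year 2: 3,939 × $26 = $102,414. Book value $376,660.
Year 3: 4,440 × $26 = $115,440. Book value $261,220.
Year 4: 3,650 × $26 = $94,900. Book value $166,320.

$166,320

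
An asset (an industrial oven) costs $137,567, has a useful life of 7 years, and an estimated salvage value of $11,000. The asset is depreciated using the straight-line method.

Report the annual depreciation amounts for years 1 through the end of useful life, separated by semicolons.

Depreciable base = $137,567 − $11,000 = $126,567.
Annual expense = $126,567 / 7 = $18,081.
End of year 1: book value $119,486.
End of year 2: book value $101,405.
End of year 3: book value $83,324.
End of year 4: book value $65,243.
End of year 5: book value $47,162.
End of year 6: book value $29,081.
End of year 7: book value $11,000.

$18,081; $18,081; $18,081; $18,081; $18,081; $18,081; $18,081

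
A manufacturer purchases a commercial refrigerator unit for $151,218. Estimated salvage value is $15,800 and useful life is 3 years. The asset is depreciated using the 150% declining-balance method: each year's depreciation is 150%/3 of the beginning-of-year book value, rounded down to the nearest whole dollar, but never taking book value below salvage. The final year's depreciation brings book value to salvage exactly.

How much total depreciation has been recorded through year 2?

$113,413

Depreciable base = $151,218 − $15,800 = $135,418.
Year 1: ⌊$151,218 × 150%/3⌋ = $75,609. Book value $75,609.
Year 2: ⌊$75,609 × 150%/3⌋ = $37,804. Book value $37,805.
Accumulated through year 2 = $151,218 − $37,805 = $113,413.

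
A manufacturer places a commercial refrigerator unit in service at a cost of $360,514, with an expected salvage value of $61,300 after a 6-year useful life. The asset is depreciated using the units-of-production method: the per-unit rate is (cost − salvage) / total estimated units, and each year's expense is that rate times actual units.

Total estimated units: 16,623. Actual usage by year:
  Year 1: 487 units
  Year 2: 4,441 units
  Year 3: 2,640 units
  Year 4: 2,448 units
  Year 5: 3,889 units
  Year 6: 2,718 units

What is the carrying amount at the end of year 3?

$224,290

Depreciable base = $360,514 − $61,300 = $299,214.
Rate = $299,214 / 16,623 units = $18 per unit.
Year 1: 487 × $18 = $8,766. Book value $351,748.
Year 2: 4,441 × $18 = $79,938. Book value $271,810.
Year 3: 2,640 × $18 = $47,520. Book value $224,290.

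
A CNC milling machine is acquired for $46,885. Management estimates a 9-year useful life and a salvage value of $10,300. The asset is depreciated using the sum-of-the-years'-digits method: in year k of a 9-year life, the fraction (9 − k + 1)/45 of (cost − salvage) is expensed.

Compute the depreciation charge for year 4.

Depreciable base = $46,885 − $10,300 = $36,585.
Sum of the years' digits = 9+8+7+6+5+4+3+2+1 = 45.
Year 1: $36,585 × 9/45 = $7,317. Book value $39,568.
Year 2: $36,585 × 8/45 = $6,504. Book value $33,064.
Year 3: $36,585 × 7/45 = $5,691. Book value $27,373.
Year 4: $36,585 × 6/45 = $4,878. Book value $22,495.

$4,878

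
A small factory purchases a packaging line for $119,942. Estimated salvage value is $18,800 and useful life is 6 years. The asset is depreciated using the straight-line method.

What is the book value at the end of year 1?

Depreciable base = $119,942 − $18,800 = $101,142.
Annual expense = $101,142 / 6 = $16,857.
End of year 1: book value $103,085.

$103,085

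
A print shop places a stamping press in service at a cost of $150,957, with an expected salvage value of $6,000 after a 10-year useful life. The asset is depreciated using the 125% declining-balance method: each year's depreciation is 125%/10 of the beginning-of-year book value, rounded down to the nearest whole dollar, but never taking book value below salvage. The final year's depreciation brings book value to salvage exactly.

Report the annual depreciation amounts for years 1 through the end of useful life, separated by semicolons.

$18,869; $16,511; $14,447; $12,641; $11,061; $9,678; $8,468; $7,410; $6,484; $39,388

Depreciable base = $150,957 − $6,000 = $144,957.
Year 1: ⌊$150,957 × 125%/10⌋ = $18,869. Book value $132,088.
Year 2: ⌊$132,088 × 125%/10⌋ = $16,511. Book value $115,577.
Year 3: ⌊$115,577 × 125%/10⌋ = $14,447. Book value $101,130.
Year 4: ⌊$101,130 × 125%/10⌋ = $12,641. Book value $88,489.
Year 5: ⌊$88,489 × 125%/10⌋ = $11,061. Book value $77,428.
Year 6: ⌊$77,428 × 125%/10⌋ = $9,678. Book value $67,750.
Year 7: ⌊$67,750 × 125%/10⌋ = $8,468. Book value $59,282.
Year 8: ⌊$59,282 × 125%/10⌋ = $7,410. Book value $51,872.
Year 9: ⌊$51,872 × 125%/10⌋ = $6,484. Book value $45,388.
Year 10 (final): $45,388 − $6,000 = $39,388. Book value $6,000.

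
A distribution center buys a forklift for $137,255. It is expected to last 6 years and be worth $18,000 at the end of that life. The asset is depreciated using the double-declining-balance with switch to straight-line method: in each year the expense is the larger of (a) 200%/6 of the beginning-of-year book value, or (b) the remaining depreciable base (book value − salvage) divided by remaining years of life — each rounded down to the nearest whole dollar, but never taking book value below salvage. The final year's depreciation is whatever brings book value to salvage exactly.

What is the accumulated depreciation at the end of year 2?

Depreciable base = $137,255 − $18,000 = $119,255.
Year 1: DB = ⌊$137,255 × 200%/6⌋ = $45,751; SL = ⌊$119,255/6⌋ = $19,875 → take DB $45,751. Book value $91,504.
Year 2: DB = ⌊$91,504 × 200%/6⌋ = $30,501; SL = ⌊$73,504/5⌋ = $14,700 → take DB $30,501. Book value $61,003.
Accumulated through year 2 = $137,255 − $61,003 = $76,252.

$76,252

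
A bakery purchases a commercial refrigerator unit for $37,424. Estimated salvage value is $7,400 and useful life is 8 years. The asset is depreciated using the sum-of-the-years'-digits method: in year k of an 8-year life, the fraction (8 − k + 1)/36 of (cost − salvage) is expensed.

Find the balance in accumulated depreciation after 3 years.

Depreciable base = $37,424 − $7,400 = $30,024.
Sum of the years' digits = 8+7+6+5+4+3+2+1 = 36.
Year 1: $30,024 × 8/36 = $6,672. Book value $30,752.
Year 2: $30,024 × 7/36 = $5,838. Book value $24,914.
Year 3: $30,024 × 6/36 = $5,004. Book value $19,910.
Accumulated through year 3 = $37,424 − $19,910 = $17,514.

$17,514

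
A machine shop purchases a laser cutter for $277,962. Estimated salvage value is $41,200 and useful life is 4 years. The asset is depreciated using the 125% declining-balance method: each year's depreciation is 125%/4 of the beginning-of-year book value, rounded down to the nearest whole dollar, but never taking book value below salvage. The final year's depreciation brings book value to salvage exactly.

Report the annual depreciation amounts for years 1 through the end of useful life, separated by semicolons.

$86,863; $59,718; $41,056; $49,125

Depreciable base = $277,962 − $41,200 = $236,762.
Year 1: ⌊$277,962 × 125%/4⌋ = $86,863. Book value $191,099.
Year 2: ⌊$191,099 × 125%/4⌋ = $59,718. Book value $131,381.
Year 3: ⌊$131,381 × 125%/4⌋ = $41,056. Book value $90,325.
Year 4 (final): $90,325 − $41,200 = $49,125. Book value $41,200.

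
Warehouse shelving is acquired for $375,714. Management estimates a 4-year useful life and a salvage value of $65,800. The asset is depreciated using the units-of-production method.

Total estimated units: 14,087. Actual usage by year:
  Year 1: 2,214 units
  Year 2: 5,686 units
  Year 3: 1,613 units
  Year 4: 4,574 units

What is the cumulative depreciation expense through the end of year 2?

Depreciable base = $375,714 − $65,800 = $309,914.
Rate = $309,914 / 14,087 units = $22 per unit.
Year 1: 2,214 × $22 = $48,708. Book value $327,006.
Year 2: 5,686 × $22 = $125,092. Book value $201,914.
Accumulated through year 2 = $375,714 − $201,914 = $173,800.

$173,800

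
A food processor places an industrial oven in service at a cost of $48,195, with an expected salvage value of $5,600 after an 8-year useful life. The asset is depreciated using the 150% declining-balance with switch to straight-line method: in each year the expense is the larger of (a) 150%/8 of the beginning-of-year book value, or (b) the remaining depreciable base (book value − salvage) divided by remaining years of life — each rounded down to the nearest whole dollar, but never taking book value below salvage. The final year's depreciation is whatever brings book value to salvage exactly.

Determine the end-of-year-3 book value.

$25,852

Depreciable base = $48,195 − $5,600 = $42,595.
Year 1: DB = ⌊$48,195 × 150%/8⌋ = $9,036; SL = ⌊$42,595/8⌋ = $5,324 → take DB $9,036. Book value $39,159.
Year 2: DB = ⌊$39,159 × 150%/8⌋ = $7,342; SL = ⌊$33,559/7⌋ = $4,794 → take DB $7,342. Book value $31,817.
Year 3: DB = ⌊$31,817 × 150%/8⌋ = $5,965; SL = ⌊$26,217/6⌋ = $4,369 → take DB $5,965. Book value $25,852.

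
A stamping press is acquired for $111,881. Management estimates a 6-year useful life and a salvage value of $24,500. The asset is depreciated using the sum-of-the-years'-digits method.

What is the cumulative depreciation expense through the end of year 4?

Depreciable base = $111,881 − $24,500 = $87,381.
Sum of the years' digits = 6+5+4+3+2+1 = 21.
Year 1: $87,381 × 6/21 = $24,966. Book value $86,915.
Year 2: $87,381 × 5/21 = $20,805. Book value $66,110.
Year 3: $87,381 × 4/21 = $16,644. Book value $49,466.
Year 4: $87,381 × 3/21 = $12,483. Book value $36,983.
Accumulated through year 4 = $111,881 − $36,983 = $74,898.

$74,898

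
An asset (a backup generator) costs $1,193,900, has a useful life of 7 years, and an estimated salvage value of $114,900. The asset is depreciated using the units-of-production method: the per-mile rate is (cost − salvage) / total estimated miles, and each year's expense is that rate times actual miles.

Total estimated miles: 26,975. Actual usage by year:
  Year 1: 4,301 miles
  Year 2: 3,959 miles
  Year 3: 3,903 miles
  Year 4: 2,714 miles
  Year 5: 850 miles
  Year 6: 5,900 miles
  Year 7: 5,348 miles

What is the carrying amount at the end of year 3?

Depreciable base = $1,193,900 − $114,900 = $1,079,000.
Rate = $1,079,000 / 26,975 miles = $40 per mile.
Year 1: 4,301 × $40 = $172,040. Book value $1,021,860.
Year 2: 3,959 × $40 = $158,360. Book value $863,500.
Year 3: 3,903 × $40 = $156,120. Book value $707,380.

$707,380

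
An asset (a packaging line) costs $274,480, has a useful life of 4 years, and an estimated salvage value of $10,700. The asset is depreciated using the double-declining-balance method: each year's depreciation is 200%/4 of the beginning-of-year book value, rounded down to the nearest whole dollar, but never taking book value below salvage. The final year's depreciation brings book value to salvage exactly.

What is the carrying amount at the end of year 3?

$34,310

Depreciable base = $274,480 − $10,700 = $263,780.
Year 1: ⌊$274,480 × 200%/4⌋ = $137,240. Book value $137,240.
Year 2: ⌊$137,240 × 200%/4⌋ = $68,620. Book value $68,620.
Year 3: ⌊$68,620 × 200%/4⌋ = $34,310. Book value $34,310.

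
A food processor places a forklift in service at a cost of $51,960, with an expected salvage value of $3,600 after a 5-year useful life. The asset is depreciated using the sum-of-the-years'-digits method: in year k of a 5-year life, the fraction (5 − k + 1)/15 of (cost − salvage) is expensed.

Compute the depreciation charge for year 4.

Depreciable base = $51,960 − $3,600 = $48,360.
Sum of the years' digits = 5+4+3+2+1 = 15.
Year 1: $48,360 × 5/15 = $16,120. Book value $35,840.
Year 2: $48,360 × 4/15 = $12,896. Book value $22,944.
Year 3: $48,360 × 3/15 = $9,672. Book value $13,272.
Year 4: $48,360 × 2/15 = $6,448. Book value $6,824.

$6,448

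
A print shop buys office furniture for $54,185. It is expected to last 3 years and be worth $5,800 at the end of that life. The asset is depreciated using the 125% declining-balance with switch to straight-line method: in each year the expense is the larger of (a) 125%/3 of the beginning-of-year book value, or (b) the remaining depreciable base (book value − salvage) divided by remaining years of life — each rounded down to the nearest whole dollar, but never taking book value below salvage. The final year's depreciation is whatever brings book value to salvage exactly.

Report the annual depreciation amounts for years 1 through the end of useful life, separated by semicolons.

Depreciable base = $54,185 − $5,800 = $48,385.
Year 1: DB = ⌊$54,185 × 125%/3⌋ = $22,577; SL = ⌊$48,385/3⌋ = $16,128 → take DB $22,577. Book value $31,608.
Year 2: DB = ⌊$31,608 × 125%/3⌋ = $13,170; SL = ⌊$25,808/2⌋ = $12,904 → take DB $13,170. Book value $18,438.
Year 3 (final): $18,438 − $5,800 = $12,638. Book value $5,800.

$22,577; $13,170; $12,638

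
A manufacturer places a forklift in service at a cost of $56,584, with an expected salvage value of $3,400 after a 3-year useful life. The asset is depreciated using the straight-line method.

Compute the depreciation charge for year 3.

Depreciable base = $56,584 − $3,400 = $53,184.
Annual expense = $53,184 / 3 = $17,728.

$17,728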